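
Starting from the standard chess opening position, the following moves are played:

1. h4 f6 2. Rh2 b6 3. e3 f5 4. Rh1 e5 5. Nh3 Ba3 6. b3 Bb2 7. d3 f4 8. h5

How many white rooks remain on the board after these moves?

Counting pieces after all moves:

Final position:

  a b c d e f g h
  ─────────────────
8│♜ ♞ ♝ ♛ ♚ · ♞ ♜│8
7│♟ · ♟ ♟ · · ♟ ♟│7
6│· ♟ · · · · · ·│6
5│· · · · ♟ · · ♙│5
4│· · · · · ♟ · ·│4
3│· ♙ · ♙ ♙ · · ♘│3
2│♙ ♝ ♙ · · ♙ ♙ ·│2
1│♖ ♘ ♗ ♕ ♔ ♗ · ♖│1
  ─────────────────
  a b c d e f g h


2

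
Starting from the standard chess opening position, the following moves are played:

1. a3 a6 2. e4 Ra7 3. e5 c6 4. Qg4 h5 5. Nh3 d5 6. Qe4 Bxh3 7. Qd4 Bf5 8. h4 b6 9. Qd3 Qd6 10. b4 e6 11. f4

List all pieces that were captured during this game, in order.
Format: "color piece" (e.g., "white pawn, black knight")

Tracking captures:
  Bxh3: captured white knight

white knight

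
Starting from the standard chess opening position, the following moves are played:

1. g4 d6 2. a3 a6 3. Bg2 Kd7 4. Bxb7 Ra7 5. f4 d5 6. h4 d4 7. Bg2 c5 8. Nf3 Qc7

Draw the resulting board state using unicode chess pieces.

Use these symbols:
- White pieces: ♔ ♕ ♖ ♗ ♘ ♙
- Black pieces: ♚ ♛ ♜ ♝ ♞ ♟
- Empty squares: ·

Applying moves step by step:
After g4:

♜ ♞ ♝ ♛ ♚ ♝ ♞ ♜
♟ ♟ ♟ ♟ ♟ ♟ ♟ ♟
· · · · · · · ·
· · · · · · · ·
· · · · · · ♙ ·
· · · · · · · ·
♙ ♙ ♙ ♙ ♙ ♙ · ♙
♖ ♘ ♗ ♕ ♔ ♗ ♘ ♖


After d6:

♜ ♞ ♝ ♛ ♚ ♝ ♞ ♜
♟ ♟ ♟ · ♟ ♟ ♟ ♟
· · · ♟ · · · ·
· · · · · · · ·
· · · · · · ♙ ·
· · · · · · · ·
♙ ♙ ♙ ♙ ♙ ♙ · ♙
♖ ♘ ♗ ♕ ♔ ♗ ♘ ♖


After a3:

♜ ♞ ♝ ♛ ♚ ♝ ♞ ♜
♟ ♟ ♟ · ♟ ♟ ♟ ♟
· · · ♟ · · · ·
· · · · · · · ·
· · · · · · ♙ ·
♙ · · · · · · ·
· ♙ ♙ ♙ ♙ ♙ · ♙
♖ ♘ ♗ ♕ ♔ ♗ ♘ ♖


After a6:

♜ ♞ ♝ ♛ ♚ ♝ ♞ ♜
· ♟ ♟ · ♟ ♟ ♟ ♟
♟ · · ♟ · · · ·
· · · · · · · ·
· · · · · · ♙ ·
♙ · · · · · · ·
· ♙ ♙ ♙ ♙ ♙ · ♙
♖ ♘ ♗ ♕ ♔ ♗ ♘ ♖


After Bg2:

♜ ♞ ♝ ♛ ♚ ♝ ♞ ♜
· ♟ ♟ · ♟ ♟ ♟ ♟
♟ · · ♟ · · · ·
· · · · · · · ·
· · · · · · ♙ ·
♙ · · · · · · ·
· ♙ ♙ ♙ ♙ ♙ ♗ ♙
♖ ♘ ♗ ♕ ♔ · ♘ ♖


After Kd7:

♜ ♞ ♝ ♛ · ♝ ♞ ♜
· ♟ ♟ ♚ ♟ ♟ ♟ ♟
♟ · · ♟ · · · ·
· · · · · · · ·
· · · · · · ♙ ·
♙ · · · · · · ·
· ♙ ♙ ♙ ♙ ♙ ♗ ♙
♖ ♘ ♗ ♕ ♔ · ♘ ♖


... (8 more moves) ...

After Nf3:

· ♞ ♝ ♛ · ♝ ♞ ♜
♜ · · ♚ ♟ ♟ ♟ ♟
♟ · · · · · · ·
· · ♟ · · · · ·
· · · ♟ · ♙ ♙ ♙
♙ · · · · ♘ · ·
· ♙ ♙ ♙ ♙ · ♗ ·
♖ ♘ ♗ ♕ ♔ · · ♖


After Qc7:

· ♞ ♝ · · ♝ ♞ ♜
♜ · ♛ ♚ ♟ ♟ ♟ ♟
♟ · · · · · · ·
· · ♟ · · · · ·
· · · ♟ · ♙ ♙ ♙
♙ · · · · ♘ · ·
· ♙ ♙ ♙ ♙ · ♗ ·
♖ ♘ ♗ ♕ ♔ · · ♖



  a b c d e f g h
  ─────────────────
8│· ♞ ♝ · · ♝ ♞ ♜│8
7│♜ · ♛ ♚ ♟ ♟ ♟ ♟│7
6│♟ · · · · · · ·│6
5│· · ♟ · · · · ·│5
4│· · · ♟ · ♙ ♙ ♙│4
3│♙ · · · · ♘ · ·│3
2│· ♙ ♙ ♙ ♙ · ♗ ·│2
1│♖ ♘ ♗ ♕ ♔ · · ♖│1
  ─────────────────
  a b c d e f g h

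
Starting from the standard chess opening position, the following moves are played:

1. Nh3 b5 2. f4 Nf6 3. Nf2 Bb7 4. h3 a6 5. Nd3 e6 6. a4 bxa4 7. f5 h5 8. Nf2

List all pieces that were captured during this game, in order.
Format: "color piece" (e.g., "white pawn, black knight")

Tracking captures:
  bxa4: captured white pawn

white pawn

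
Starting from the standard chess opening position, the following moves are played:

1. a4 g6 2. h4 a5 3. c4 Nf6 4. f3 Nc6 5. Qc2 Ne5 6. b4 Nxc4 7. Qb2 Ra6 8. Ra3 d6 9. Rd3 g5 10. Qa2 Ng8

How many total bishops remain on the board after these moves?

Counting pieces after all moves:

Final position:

  a b c d e f g h
  ─────────────────
8│· · ♝ ♛ ♚ ♝ ♞ ♜│8
7│· ♟ ♟ · ♟ ♟ · ♟│7
6│♜ · · ♟ · · · ·│6
5│♟ · · · · · ♟ ·│5
4│♙ ♙ ♞ · · · · ♙│4
3│· · · ♖ · ♙ · ·│3
2│♕ · · ♙ ♙ · ♙ ·│2
1│· ♘ ♗ · ♔ ♗ ♘ ♖│1
  ─────────────────
  a b c d e f g h


4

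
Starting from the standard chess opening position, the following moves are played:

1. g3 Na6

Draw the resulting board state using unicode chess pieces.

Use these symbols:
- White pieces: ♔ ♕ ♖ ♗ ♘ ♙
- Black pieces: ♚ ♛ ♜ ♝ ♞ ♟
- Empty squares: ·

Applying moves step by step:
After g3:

♜ ♞ ♝ ♛ ♚ ♝ ♞ ♜
♟ ♟ ♟ ♟ ♟ ♟ ♟ ♟
· · · · · · · ·
· · · · · · · ·
· · · · · · · ·
· · · · · · ♙ ·
♙ ♙ ♙ ♙ ♙ ♙ · ♙
♖ ♘ ♗ ♕ ♔ ♗ ♘ ♖


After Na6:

♜ · ♝ ♛ ♚ ♝ ♞ ♜
♟ ♟ ♟ ♟ ♟ ♟ ♟ ♟
♞ · · · · · · ·
· · · · · · · ·
· · · · · · · ·
· · · · · · ♙ ·
♙ ♙ ♙ ♙ ♙ ♙ · ♙
♖ ♘ ♗ ♕ ♔ ♗ ♘ ♖



  a b c d e f g h
  ─────────────────
8│♜ · ♝ ♛ ♚ ♝ ♞ ♜│8
7│♟ ♟ ♟ ♟ ♟ ♟ ♟ ♟│7
6│♞ · · · · · · ·│6
5│· · · · · · · ·│5
4│· · · · · · · ·│4
3│· · · · · · ♙ ·│3
2│♙ ♙ ♙ ♙ ♙ ♙ · ♙│2
1│♖ ♘ ♗ ♕ ♔ ♗ ♘ ♖│1
  ─────────────────
  a b c d e f g h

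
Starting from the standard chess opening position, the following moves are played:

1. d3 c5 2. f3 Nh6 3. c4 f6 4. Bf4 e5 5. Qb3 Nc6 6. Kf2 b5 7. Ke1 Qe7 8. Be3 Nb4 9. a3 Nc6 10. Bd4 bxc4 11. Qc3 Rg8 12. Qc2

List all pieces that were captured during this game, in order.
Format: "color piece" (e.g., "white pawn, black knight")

Tracking captures:
  bxc4: captured white pawn

white pawn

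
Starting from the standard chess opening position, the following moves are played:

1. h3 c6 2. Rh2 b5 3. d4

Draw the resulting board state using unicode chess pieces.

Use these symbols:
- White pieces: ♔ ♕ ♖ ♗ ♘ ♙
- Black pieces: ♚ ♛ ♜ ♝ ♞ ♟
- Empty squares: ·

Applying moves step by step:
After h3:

♜ ♞ ♝ ♛ ♚ ♝ ♞ ♜
♟ ♟ ♟ ♟ ♟ ♟ ♟ ♟
· · · · · · · ·
· · · · · · · ·
· · · · · · · ·
· · · · · · · ♙
♙ ♙ ♙ ♙ ♙ ♙ ♙ ·
♖ ♘ ♗ ♕ ♔ ♗ ♘ ♖


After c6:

♜ ♞ ♝ ♛ ♚ ♝ ♞ ♜
♟ ♟ · ♟ ♟ ♟ ♟ ♟
· · ♟ · · · · ·
· · · · · · · ·
· · · · · · · ·
· · · · · · · ♙
♙ ♙ ♙ ♙ ♙ ♙ ♙ ·
♖ ♘ ♗ ♕ ♔ ♗ ♘ ♖


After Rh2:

♜ ♞ ♝ ♛ ♚ ♝ ♞ ♜
♟ ♟ · ♟ ♟ ♟ ♟ ♟
· · ♟ · · · · ·
· · · · · · · ·
· · · · · · · ·
· · · · · · · ♙
♙ ♙ ♙ ♙ ♙ ♙ ♙ ♖
♖ ♘ ♗ ♕ ♔ ♗ ♘ ·


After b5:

♜ ♞ ♝ ♛ ♚ ♝ ♞ ♜
♟ · · ♟ ♟ ♟ ♟ ♟
· · ♟ · · · · ·
· ♟ · · · · · ·
· · · · · · · ·
· · · · · · · ♙
♙ ♙ ♙ ♙ ♙ ♙ ♙ ♖
♖ ♘ ♗ ♕ ♔ ♗ ♘ ·


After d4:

♜ ♞ ♝ ♛ ♚ ♝ ♞ ♜
♟ · · ♟ ♟ ♟ ♟ ♟
· · ♟ · · · · ·
· ♟ · · · · · ·
· · · ♙ · · · ·
· · · · · · · ♙
♙ ♙ ♙ · ♙ ♙ ♙ ♖
♖ ♘ ♗ ♕ ♔ ♗ ♘ ·



  a b c d e f g h
  ─────────────────
8│♜ ♞ ♝ ♛ ♚ ♝ ♞ ♜│8
7│♟ · · ♟ ♟ ♟ ♟ ♟│7
6│· · ♟ · · · · ·│6
5│· ♟ · · · · · ·│5
4│· · · ♙ · · · ·│4
3│· · · · · · · ♙│3
2│♙ ♙ ♙ · ♙ ♙ ♙ ♖│2
1│♖ ♘ ♗ ♕ ♔ ♗ ♘ ·│1
  ─────────────────
  a b c d e f g h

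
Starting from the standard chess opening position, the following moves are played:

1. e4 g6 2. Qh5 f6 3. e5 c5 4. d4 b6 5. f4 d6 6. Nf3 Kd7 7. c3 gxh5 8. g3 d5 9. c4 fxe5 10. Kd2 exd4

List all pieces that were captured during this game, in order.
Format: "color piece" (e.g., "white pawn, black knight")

Tracking captures:
  gxh5: captured white queen
  fxe5: captured white pawn
  exd4: captured white pawn

white queen, white pawn, white pawn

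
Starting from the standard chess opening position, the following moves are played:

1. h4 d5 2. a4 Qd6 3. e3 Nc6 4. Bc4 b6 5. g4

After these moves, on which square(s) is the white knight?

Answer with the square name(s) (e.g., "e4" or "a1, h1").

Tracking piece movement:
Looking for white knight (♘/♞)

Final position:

  a b c d e f g h
  ─────────────────
8│♜ · ♝ · ♚ ♝ ♞ ♜│8
7│♟ · ♟ · ♟ ♟ ♟ ♟│7
6│· ♟ ♞ ♛ · · · ·│6
5│· · · ♟ · · · ·│5
4│♙ · ♗ · · · ♙ ♙│4
3│· · · · ♙ · · ·│3
2│· ♙ ♙ ♙ · ♙ · ·│2
1│♖ ♘ ♗ ♕ ♔ · ♘ ♖│1
  ─────────────────
  a b c d e f g h


b1, g1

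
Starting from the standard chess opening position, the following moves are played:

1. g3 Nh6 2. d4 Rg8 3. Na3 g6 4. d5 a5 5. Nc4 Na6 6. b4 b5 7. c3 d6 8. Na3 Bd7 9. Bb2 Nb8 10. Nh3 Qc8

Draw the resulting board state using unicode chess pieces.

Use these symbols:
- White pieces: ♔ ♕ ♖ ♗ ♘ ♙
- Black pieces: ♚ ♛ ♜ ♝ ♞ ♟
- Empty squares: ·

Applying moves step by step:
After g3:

♜ ♞ ♝ ♛ ♚ ♝ ♞ ♜
♟ ♟ ♟ ♟ ♟ ♟ ♟ ♟
· · · · · · · ·
· · · · · · · ·
· · · · · · · ·
· · · · · · ♙ ·
♙ ♙ ♙ ♙ ♙ ♙ · ♙
♖ ♘ ♗ ♕ ♔ ♗ ♘ ♖


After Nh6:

♜ ♞ ♝ ♛ ♚ ♝ · ♜
♟ ♟ ♟ ♟ ♟ ♟ ♟ ♟
· · · · · · · ♞
· · · · · · · ·
· · · · · · · ·
· · · · · · ♙ ·
♙ ♙ ♙ ♙ ♙ ♙ · ♙
♖ ♘ ♗ ♕ ♔ ♗ ♘ ♖


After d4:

♜ ♞ ♝ ♛ ♚ ♝ · ♜
♟ ♟ ♟ ♟ ♟ ♟ ♟ ♟
· · · · · · · ♞
· · · · · · · ·
· · · ♙ · · · ·
· · · · · · ♙ ·
♙ ♙ ♙ · ♙ ♙ · ♙
♖ ♘ ♗ ♕ ♔ ♗ ♘ ♖


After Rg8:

♜ ♞ ♝ ♛ ♚ ♝ ♜ ·
♟ ♟ ♟ ♟ ♟ ♟ ♟ ♟
· · · · · · · ♞
· · · · · · · ·
· · · ♙ · · · ·
· · · · · · ♙ ·
♙ ♙ ♙ · ♙ ♙ · ♙
♖ ♘ ♗ ♕ ♔ ♗ ♘ ♖


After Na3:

♜ ♞ ♝ ♛ ♚ ♝ ♜ ·
♟ ♟ ♟ ♟ ♟ ♟ ♟ ♟
· · · · · · · ♞
· · · · · · · ·
· · · ♙ · · · ·
♘ · · · · · ♙ ·
♙ ♙ ♙ · ♙ ♙ · ♙
♖ · ♗ ♕ ♔ ♗ ♘ ♖


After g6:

♜ ♞ ♝ ♛ ♚ ♝ ♜ ·
♟ ♟ ♟ ♟ ♟ ♟ · ♟
· · · · · · ♟ ♞
· · · · · · · ·
· · · ♙ · · · ·
♘ · · · · · ♙ ·
♙ ♙ ♙ · ♙ ♙ · ♙
♖ · ♗ ♕ ♔ ♗ ♘ ♖


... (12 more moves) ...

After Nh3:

♜ ♞ · ♛ ♚ ♝ ♜ ·
· · ♟ ♝ ♟ ♟ · ♟
· · · ♟ · · ♟ ♞
♟ ♟ · ♙ · · · ·
· ♙ · · · · · ·
♘ · ♙ · · · ♙ ♘
♙ ♗ · · ♙ ♙ · ♙
♖ · · ♕ ♔ ♗ · ♖


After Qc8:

♜ ♞ ♛ · ♚ ♝ ♜ ·
· · ♟ ♝ ♟ ♟ · ♟
· · · ♟ · · ♟ ♞
♟ ♟ · ♙ · · · ·
· ♙ · · · · · ·
♘ · ♙ · · · ♙ ♘
♙ ♗ · · ♙ ♙ · ♙
♖ · · ♕ ♔ ♗ · ♖



  a b c d e f g h
  ─────────────────
8│♜ ♞ ♛ · ♚ ♝ ♜ ·│8
7│· · ♟ ♝ ♟ ♟ · ♟│7
6│· · · ♟ · · ♟ ♞│6
5│♟ ♟ · ♙ · · · ·│5
4│· ♙ · · · · · ·│4
3│♘ · ♙ · · · ♙ ♘│3
2│♙ ♗ · · ♙ ♙ · ♙│2
1│♖ · · ♕ ♔ ♗ · ♖│1
  ─────────────────
  a b c d e f g h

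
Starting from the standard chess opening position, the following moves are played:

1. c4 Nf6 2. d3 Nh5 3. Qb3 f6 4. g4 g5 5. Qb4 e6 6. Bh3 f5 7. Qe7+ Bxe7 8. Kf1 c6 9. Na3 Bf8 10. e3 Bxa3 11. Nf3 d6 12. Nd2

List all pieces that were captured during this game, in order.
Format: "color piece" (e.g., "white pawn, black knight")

Tracking captures:
  Bxe7: captured white queen
  Bxa3: captured white knight

white queen, white knight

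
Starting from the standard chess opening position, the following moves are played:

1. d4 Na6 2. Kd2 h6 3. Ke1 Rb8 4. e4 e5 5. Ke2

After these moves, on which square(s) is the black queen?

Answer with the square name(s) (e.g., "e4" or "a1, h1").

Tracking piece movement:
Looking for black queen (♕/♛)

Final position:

  a b c d e f g h
  ─────────────────
8│· ♜ ♝ ♛ ♚ ♝ ♞ ♜│8
7│♟ ♟ ♟ ♟ · ♟ ♟ ·│7
6│♞ · · · · · · ♟│6
5│· · · · ♟ · · ·│5
4│· · · ♙ ♙ · · ·│4
3│· · · · · · · ·│3
2│♙ ♙ ♙ · ♔ ♙ ♙ ♙│2
1│♖ ♘ ♗ ♕ · ♗ ♘ ♖│1
  ─────────────────
  a b c d e f g h


d8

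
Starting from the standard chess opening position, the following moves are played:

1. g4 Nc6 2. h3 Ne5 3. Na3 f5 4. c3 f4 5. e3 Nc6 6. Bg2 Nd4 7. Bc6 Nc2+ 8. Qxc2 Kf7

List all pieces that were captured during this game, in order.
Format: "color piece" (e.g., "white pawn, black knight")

Tracking captures:
  Qxc2: captured black knight

black knight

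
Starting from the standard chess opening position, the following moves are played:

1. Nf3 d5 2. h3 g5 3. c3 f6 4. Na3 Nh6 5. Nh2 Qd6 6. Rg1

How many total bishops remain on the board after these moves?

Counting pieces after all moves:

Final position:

  a b c d e f g h
  ─────────────────
8│♜ ♞ ♝ · ♚ ♝ · ♜│8
7│♟ ♟ ♟ · ♟ · · ♟│7
6│· · · ♛ · ♟ · ♞│6
5│· · · ♟ · · ♟ ·│5
4│· · · · · · · ·│4
3│♘ · ♙ · · · · ♙│3
2│♙ ♙ · ♙ ♙ ♙ ♙ ♘│2
1│♖ · ♗ ♕ ♔ ♗ ♖ ·│1
  ─────────────────
  a b c d e f g h


4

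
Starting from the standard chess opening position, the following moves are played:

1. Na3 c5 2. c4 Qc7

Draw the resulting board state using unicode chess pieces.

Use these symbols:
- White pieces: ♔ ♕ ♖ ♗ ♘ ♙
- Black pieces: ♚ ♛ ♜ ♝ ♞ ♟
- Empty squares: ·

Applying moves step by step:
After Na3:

♜ ♞ ♝ ♛ ♚ ♝ ♞ ♜
♟ ♟ ♟ ♟ ♟ ♟ ♟ ♟
· · · · · · · ·
· · · · · · · ·
· · · · · · · ·
♘ · · · · · · ·
♙ ♙ ♙ ♙ ♙ ♙ ♙ ♙
♖ · ♗ ♕ ♔ ♗ ♘ ♖


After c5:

♜ ♞ ♝ ♛ ♚ ♝ ♞ ♜
♟ ♟ · ♟ ♟ ♟ ♟ ♟
· · · · · · · ·
· · ♟ · · · · ·
· · · · · · · ·
♘ · · · · · · ·
♙ ♙ ♙ ♙ ♙ ♙ ♙ ♙
♖ · ♗ ♕ ♔ ♗ ♘ ♖


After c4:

♜ ♞ ♝ ♛ ♚ ♝ ♞ ♜
♟ ♟ · ♟ ♟ ♟ ♟ ♟
· · · · · · · ·
· · ♟ · · · · ·
· · ♙ · · · · ·
♘ · · · · · · ·
♙ ♙ · ♙ ♙ ♙ ♙ ♙
♖ · ♗ ♕ ♔ ♗ ♘ ♖


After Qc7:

♜ ♞ ♝ · ♚ ♝ ♞ ♜
♟ ♟ ♛ ♟ ♟ ♟ ♟ ♟
· · · · · · · ·
· · ♟ · · · · ·
· · ♙ · · · · ·
♘ · · · · · · ·
♙ ♙ · ♙ ♙ ♙ ♙ ♙
♖ · ♗ ♕ ♔ ♗ ♘ ♖



  a b c d e f g h
  ─────────────────
8│♜ ♞ ♝ · ♚ ♝ ♞ ♜│8
7│♟ ♟ ♛ ♟ ♟ ♟ ♟ ♟│7
6│· · · · · · · ·│6
5│· · ♟ · · · · ·│5
4│· · ♙ · · · · ·│4
3│♘ · · · · · · ·│3
2│♙ ♙ · ♙ ♙ ♙ ♙ ♙│2
1│♖ · ♗ ♕ ♔ ♗ ♘ ♖│1
  ─────────────────
  a b c d e f g h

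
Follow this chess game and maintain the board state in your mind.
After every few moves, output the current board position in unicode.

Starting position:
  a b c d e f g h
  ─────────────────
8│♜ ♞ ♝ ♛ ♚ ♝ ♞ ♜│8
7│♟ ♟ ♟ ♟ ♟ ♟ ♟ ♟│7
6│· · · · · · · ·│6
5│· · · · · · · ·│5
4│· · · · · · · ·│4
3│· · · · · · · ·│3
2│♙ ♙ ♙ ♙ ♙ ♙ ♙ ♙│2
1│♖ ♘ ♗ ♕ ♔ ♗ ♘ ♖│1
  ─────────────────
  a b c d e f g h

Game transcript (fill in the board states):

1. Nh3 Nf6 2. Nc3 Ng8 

  a b c d e f g h
  ─────────────────
8│♜ ♞ ♝ ♛ ♚ ♝ ♞ ♜│8
7│♟ ♟ ♟ ♟ ♟ ♟ ♟ ♟│7
6│· · · · · · · ·│6
5│· · · · · · · ·│5
4│· · · · · · · ·│4
3│· · ♘ · · · · ♘│3
2│♙ ♙ ♙ ♙ ♙ ♙ ♙ ♙│2
1│♖ · ♗ ♕ ♔ ♗ · ♖│1
  ─────────────────
  a b c d e f g h

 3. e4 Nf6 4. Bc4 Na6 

  a b c d e f g h
  ─────────────────
8│♜ · ♝ ♛ ♚ ♝ · ♜│8
7│♟ ♟ ♟ ♟ ♟ ♟ ♟ ♟│7
6│♞ · · · · ♞ · ·│6
5│· · · · · · · ·│5
4│· · ♗ · ♙ · · ·│4
3│· · ♘ · · · · ♘│3
2│♙ ♙ ♙ ♙ · ♙ ♙ ♙│2
1│♖ · ♗ ♕ ♔ · · ♖│1
  ─────────────────
  a b c d e f g h

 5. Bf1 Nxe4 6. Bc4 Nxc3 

  a b c d e f g h
  ─────────────────
8│♜ · ♝ ♛ ♚ ♝ · ♜│8
7│♟ ♟ ♟ ♟ ♟ ♟ ♟ ♟│7
6│♞ · · · · · · ·│6
5│· · · · · · · ·│5
4│· · ♗ · · · · ·│4
3│· · ♞ · · · · ♘│3
2│♙ ♙ ♙ ♙ · ♙ ♙ ♙│2
1│♖ · ♗ ♕ ♔ · · ♖│1
  ─────────────────
  a b c d e f g h

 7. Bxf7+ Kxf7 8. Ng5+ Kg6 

  a b c d e f g h
  ─────────────────
8│♜ · ♝ ♛ · ♝ · ♜│8
7│♟ ♟ ♟ ♟ ♟ · ♟ ♟│7
6│♞ · · · · · ♚ ·│6
5│· · · · · · ♘ ·│5
4│· · · · · · · ·│4
3│· · ♞ · · · · ·│3
2│♙ ♙ ♙ ♙ · ♙ ♙ ♙│2
1│♖ · ♗ ♕ ♔ · · ♖│1
  ─────────────────
  a b c d e f g h



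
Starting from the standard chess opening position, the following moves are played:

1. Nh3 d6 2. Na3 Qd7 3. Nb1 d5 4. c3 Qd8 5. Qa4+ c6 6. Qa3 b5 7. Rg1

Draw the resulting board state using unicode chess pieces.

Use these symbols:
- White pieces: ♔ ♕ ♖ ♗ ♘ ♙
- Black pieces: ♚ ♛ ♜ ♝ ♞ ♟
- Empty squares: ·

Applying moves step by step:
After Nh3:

♜ ♞ ♝ ♛ ♚ ♝ ♞ ♜
♟ ♟ ♟ ♟ ♟ ♟ ♟ ♟
· · · · · · · ·
· · · · · · · ·
· · · · · · · ·
· · · · · · · ♘
♙ ♙ ♙ ♙ ♙ ♙ ♙ ♙
♖ ♘ ♗ ♕ ♔ ♗ · ♖


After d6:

♜ ♞ ♝ ♛ ♚ ♝ ♞ ♜
♟ ♟ ♟ · ♟ ♟ ♟ ♟
· · · ♟ · · · ·
· · · · · · · ·
· · · · · · · ·
· · · · · · · ♘
♙ ♙ ♙ ♙ ♙ ♙ ♙ ♙
♖ ♘ ♗ ♕ ♔ ♗ · ♖


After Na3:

♜ ♞ ♝ ♛ ♚ ♝ ♞ ♜
♟ ♟ ♟ · ♟ ♟ ♟ ♟
· · · ♟ · · · ·
· · · · · · · ·
· · · · · · · ·
♘ · · · · · · ♘
♙ ♙ ♙ ♙ ♙ ♙ ♙ ♙
♖ · ♗ ♕ ♔ ♗ · ♖


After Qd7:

♜ ♞ ♝ · ♚ ♝ ♞ ♜
♟ ♟ ♟ ♛ ♟ ♟ ♟ ♟
· · · ♟ · · · ·
· · · · · · · ·
· · · · · · · ·
♘ · · · · · · ♘
♙ ♙ ♙ ♙ ♙ ♙ ♙ ♙
♖ · ♗ ♕ ♔ ♗ · ♖


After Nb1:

♜ ♞ ♝ · ♚ ♝ ♞ ♜
♟ ♟ ♟ ♛ ♟ ♟ ♟ ♟
· · · ♟ · · · ·
· · · · · · · ·
· · · · · · · ·
· · · · · · · ♘
♙ ♙ ♙ ♙ ♙ ♙ ♙ ♙
♖ ♘ ♗ ♕ ♔ ♗ · ♖


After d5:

♜ ♞ ♝ · ♚ ♝ ♞ ♜
♟ ♟ ♟ ♛ ♟ ♟ ♟ ♟
· · · · · · · ·
· · · ♟ · · · ·
· · · · · · · ·
· · · · · · · ♘
♙ ♙ ♙ ♙ ♙ ♙ ♙ ♙
♖ ♘ ♗ ♕ ♔ ♗ · ♖


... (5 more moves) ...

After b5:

♜ ♞ ♝ ♛ ♚ ♝ ♞ ♜
♟ · · · ♟ ♟ ♟ ♟
· · ♟ · · · · ·
· ♟ · ♟ · · · ·
· · · · · · · ·
♕ · ♙ · · · · ♘
♙ ♙ · ♙ ♙ ♙ ♙ ♙
♖ ♘ ♗ · ♔ ♗ · ♖


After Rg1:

♜ ♞ ♝ ♛ ♚ ♝ ♞ ♜
♟ · · · ♟ ♟ ♟ ♟
· · ♟ · · · · ·
· ♟ · ♟ · · · ·
· · · · · · · ·
♕ · ♙ · · · · ♘
♙ ♙ · ♙ ♙ ♙ ♙ ♙
♖ ♘ ♗ · ♔ ♗ ♖ ·



  a b c d e f g h
  ─────────────────
8│♜ ♞ ♝ ♛ ♚ ♝ ♞ ♜│8
7│♟ · · · ♟ ♟ ♟ ♟│7
6│· · ♟ · · · · ·│6
5│· ♟ · ♟ · · · ·│5
4│· · · · · · · ·│4
3│♕ · ♙ · · · · ♘│3
2│♙ ♙ · ♙ ♙ ♙ ♙ ♙│2
1│♖ ♘ ♗ · ♔ ♗ ♖ ·│1
  ─────────────────
  a b c d e f g h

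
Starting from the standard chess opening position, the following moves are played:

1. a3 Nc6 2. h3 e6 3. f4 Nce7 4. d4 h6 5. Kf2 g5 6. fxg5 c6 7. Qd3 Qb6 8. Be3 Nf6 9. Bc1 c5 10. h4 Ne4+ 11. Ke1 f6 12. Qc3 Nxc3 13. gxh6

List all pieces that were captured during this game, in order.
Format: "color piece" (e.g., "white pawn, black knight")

Tracking captures:
  fxg5: captured black pawn
  Nxc3: captured white queen
  gxh6: captured black pawn

black pawn, white queen, black pawn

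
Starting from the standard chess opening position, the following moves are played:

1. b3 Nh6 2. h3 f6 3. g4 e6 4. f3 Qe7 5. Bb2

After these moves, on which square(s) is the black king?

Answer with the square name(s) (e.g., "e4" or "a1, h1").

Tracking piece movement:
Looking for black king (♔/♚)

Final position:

  a b c d e f g h
  ─────────────────
8│♜ ♞ ♝ · ♚ ♝ · ♜│8
7│♟ ♟ ♟ ♟ ♛ · ♟ ♟│7
6│· · · · ♟ ♟ · ♞│6
5│· · · · · · · ·│5
4│· · · · · · ♙ ·│4
3│· ♙ · · · ♙ · ♙│3
2│♙ ♗ ♙ ♙ ♙ · · ·│2
1│♖ ♘ · ♕ ♔ ♗ ♘ ♖│1
  ─────────────────
  a b c d e f g h


e8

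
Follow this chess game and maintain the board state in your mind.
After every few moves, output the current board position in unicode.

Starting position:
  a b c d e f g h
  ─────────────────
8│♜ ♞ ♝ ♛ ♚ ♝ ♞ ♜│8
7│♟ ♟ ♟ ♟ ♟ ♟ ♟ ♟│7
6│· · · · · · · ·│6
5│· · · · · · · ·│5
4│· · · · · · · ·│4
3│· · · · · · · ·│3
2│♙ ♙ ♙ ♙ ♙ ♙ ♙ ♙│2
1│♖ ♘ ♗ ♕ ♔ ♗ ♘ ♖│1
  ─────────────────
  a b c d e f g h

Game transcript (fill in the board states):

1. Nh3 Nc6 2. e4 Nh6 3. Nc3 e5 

  a b c d e f g h
  ─────────────────
8│♜ · ♝ ♛ ♚ ♝ · ♜│8
7│♟ ♟ ♟ ♟ · ♟ ♟ ♟│7
6│· · ♞ · · · · ♞│6
5│· · · · ♟ · · ·│5
4│· · · · ♙ · · ·│4
3│· · ♘ · · · · ♘│3
2│♙ ♙ ♙ ♙ · ♙ ♙ ♙│2
1│♖ · ♗ ♕ ♔ ♗ · ♖│1
  ─────────────────
  a b c d e f g h

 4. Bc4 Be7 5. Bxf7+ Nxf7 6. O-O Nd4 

  a b c d e f g h
  ─────────────────
8│♜ · ♝ ♛ ♚ · · ♜│8
7│♟ ♟ ♟ ♟ ♝ ♞ ♟ ♟│7
6│· · · · · · · ·│6
5│· · · · ♟ · · ·│5
4│· · · ♞ ♙ · · ·│4
3│· · ♘ · · · · ♘│3
2│♙ ♙ ♙ ♙ · ♙ ♙ ♙│2
1│♖ · ♗ ♕ · ♖ ♔ ·│1
  ─────────────────
  a b c d e f g h

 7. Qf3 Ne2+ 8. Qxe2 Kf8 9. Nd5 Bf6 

  a b c d e f g h
  ─────────────────
8│♜ · ♝ ♛ · ♚ · ♜│8
7│♟ ♟ ♟ ♟ · ♞ ♟ ♟│7
6│· · · · · ♝ · ·│6
5│· · · ♘ ♟ · · ·│5
4│· · · · ♙ · · ·│4
3│· · · · · · · ♘│3
2│♙ ♙ ♙ ♙ ♕ ♙ ♙ ♙│2
1│♖ · ♗ · · ♖ ♔ ·│1
  ─────────────────
  a b c d e f g h

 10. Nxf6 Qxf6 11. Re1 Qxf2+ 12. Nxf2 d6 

  a b c d e f g h
  ─────────────────
8│♜ · ♝ · · ♚ · ♜│8
7│♟ ♟ ♟ · · ♞ ♟ ♟│7
6│· · · ♟ · · · ·│6
5│· · · · ♟ · · ·│5
4│· · · · ♙ · · ·│4
3│· · · · · · · ·│3
2│♙ ♙ ♙ ♙ ♕ ♘ ♙ ♙│2
1│♖ · ♗ · ♖ · ♔ ·│1
  ─────────────────
  a b c d e f g h

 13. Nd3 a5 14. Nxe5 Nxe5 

  a b c d e f g h
  ─────────────────
8│♜ · ♝ · · ♚ · ♜│8
7│· ♟ ♟ · · · ♟ ♟│7
6│· · · ♟ · · · ·│6
5│♟ · · · ♞ · · ·│5
4│· · · · ♙ · · ·│4
3│· · · · · · · ·│3
2│♙ ♙ ♙ ♙ ♕ · ♙ ♙│2
1│♖ · ♗ · ♖ · ♔ ·│1
  ─────────────────
  a b c d e f g h


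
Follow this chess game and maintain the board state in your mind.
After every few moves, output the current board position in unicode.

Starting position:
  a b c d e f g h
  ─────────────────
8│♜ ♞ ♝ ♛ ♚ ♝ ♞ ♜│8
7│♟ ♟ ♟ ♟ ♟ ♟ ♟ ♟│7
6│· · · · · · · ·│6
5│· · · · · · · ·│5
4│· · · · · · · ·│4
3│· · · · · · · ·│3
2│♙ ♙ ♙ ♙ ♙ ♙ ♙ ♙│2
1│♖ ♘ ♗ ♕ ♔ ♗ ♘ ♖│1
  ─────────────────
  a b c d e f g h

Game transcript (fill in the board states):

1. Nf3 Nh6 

  a b c d e f g h
  ─────────────────
8│♜ ♞ ♝ ♛ ♚ ♝ · ♜│8
7│♟ ♟ ♟ ♟ ♟ ♟ ♟ ♟│7
6│· · · · · · · ♞│6
5│· · · · · · · ·│5
4│· · · · · · · ·│4
3│· · · · · ♘ · ·│3
2│♙ ♙ ♙ ♙ ♙ ♙ ♙ ♙│2
1│♖ ♘ ♗ ♕ ♔ ♗ · ♖│1
  ─────────────────
  a b c d e f g h

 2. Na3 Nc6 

  a b c d e f g h
  ─────────────────
8│♜ · ♝ ♛ ♚ ♝ · ♜│8
7│♟ ♟ ♟ ♟ ♟ ♟ ♟ ♟│7
6│· · ♞ · · · · ♞│6
5│· · · · · · · ·│5
4│· · · · · · · ·│4
3│♘ · · · · ♘ · ·│3
2│♙ ♙ ♙ ♙ ♙ ♙ ♙ ♙│2
1│♖ · ♗ ♕ ♔ ♗ · ♖│1
  ─────────────────
  a b c d e f g h

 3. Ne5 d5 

  a b c d e f g h
  ─────────────────
8│♜ · ♝ ♛ ♚ ♝ · ♜│8
7│♟ ♟ ♟ · ♟ ♟ ♟ ♟│7
6│· · ♞ · · · · ♞│6
5│· · · ♟ ♘ · · ·│5
4│· · · · · · · ·│4
3│♘ · · · · · · ·│3
2│♙ ♙ ♙ ♙ ♙ ♙ ♙ ♙│2
1│♖ · ♗ ♕ ♔ ♗ · ♖│1
  ─────────────────
  a b c d e f g h



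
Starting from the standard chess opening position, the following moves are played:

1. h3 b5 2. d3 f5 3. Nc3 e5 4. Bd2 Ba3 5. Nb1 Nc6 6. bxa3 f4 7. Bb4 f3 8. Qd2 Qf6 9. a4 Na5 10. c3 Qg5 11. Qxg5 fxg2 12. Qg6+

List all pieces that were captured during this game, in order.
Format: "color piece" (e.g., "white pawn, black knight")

Tracking captures:
  bxa3: captured black bishop
  Qxg5: captured black queen
  fxg2: captured white pawn

black bishop, black queen, white pawn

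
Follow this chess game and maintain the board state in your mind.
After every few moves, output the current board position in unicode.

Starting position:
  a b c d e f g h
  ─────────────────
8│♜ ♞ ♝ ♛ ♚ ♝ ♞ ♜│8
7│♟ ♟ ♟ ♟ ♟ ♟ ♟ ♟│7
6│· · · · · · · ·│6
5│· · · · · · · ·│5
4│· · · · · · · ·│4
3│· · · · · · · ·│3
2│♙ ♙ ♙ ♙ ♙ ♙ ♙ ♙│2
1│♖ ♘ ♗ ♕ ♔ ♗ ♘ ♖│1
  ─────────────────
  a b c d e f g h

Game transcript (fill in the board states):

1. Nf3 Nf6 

  a b c d e f g h
  ─────────────────
8│♜ ♞ ♝ ♛ ♚ ♝ · ♜│8
7│♟ ♟ ♟ ♟ ♟ ♟ ♟ ♟│7
6│· · · · · ♞ · ·│6
5│· · · · · · · ·│5
4│· · · · · · · ·│4
3│· · · · · ♘ · ·│3
2│♙ ♙ ♙ ♙ ♙ ♙ ♙ ♙│2
1│♖ ♘ ♗ ♕ ♔ ♗ · ♖│1
  ─────────────────
  a b c d e f g h

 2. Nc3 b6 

  a b c d e f g h
  ─────────────────
8│♜ ♞ ♝ ♛ ♚ ♝ · ♜│8
7│♟ · ♟ ♟ ♟ ♟ ♟ ♟│7
6│· ♟ · · · ♞ · ·│6
5│· · · · · · · ·│5
4│· · · · · · · ·│4
3│· · ♘ · · ♘ · ·│3
2│♙ ♙ ♙ ♙ ♙ ♙ ♙ ♙│2
1│♖ · ♗ ♕ ♔ ♗ · ♖│1
  ─────────────────
  a b c d e f g h

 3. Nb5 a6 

  a b c d e f g h
  ─────────────────
8│♜ ♞ ♝ ♛ ♚ ♝ · ♜│8
7│· · ♟ ♟ ♟ ♟ ♟ ♟│7
6│♟ ♟ · · · ♞ · ·│6
5│· ♘ · · · · · ·│5
4│· · · · · · · ·│4
3│· · · · · ♘ · ·│3
2│♙ ♙ ♙ ♙ ♙ ♙ ♙ ♙│2
1│♖ · ♗ ♕ ♔ ♗ · ♖│1
  ─────────────────
  a b c d e f g h

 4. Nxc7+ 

  a b c d e f g h
  ─────────────────
8│♜ ♞ ♝ ♛ ♚ ♝ · ♜│8
7│· · ♘ ♟ ♟ ♟ ♟ ♟│7
6│♟ ♟ · · · ♞ · ·│6
5│· · · · · · · ·│5
4│· · · · · · · ·│4
3│· · · · · ♘ · ·│3
2│♙ ♙ ♙ ♙ ♙ ♙ ♙ ♙│2
1│♖ · ♗ ♕ ♔ ♗ · ♖│1
  ─────────────────
  a b c d e f g h


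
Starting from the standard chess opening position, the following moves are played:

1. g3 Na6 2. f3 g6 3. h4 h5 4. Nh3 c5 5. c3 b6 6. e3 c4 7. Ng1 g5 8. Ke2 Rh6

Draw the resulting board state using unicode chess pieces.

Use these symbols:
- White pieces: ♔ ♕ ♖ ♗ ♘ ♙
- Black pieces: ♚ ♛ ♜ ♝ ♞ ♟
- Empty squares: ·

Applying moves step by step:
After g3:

♜ ♞ ♝ ♛ ♚ ♝ ♞ ♜
♟ ♟ ♟ ♟ ♟ ♟ ♟ ♟
· · · · · · · ·
· · · · · · · ·
· · · · · · · ·
· · · · · · ♙ ·
♙ ♙ ♙ ♙ ♙ ♙ · ♙
♖ ♘ ♗ ♕ ♔ ♗ ♘ ♖


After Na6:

♜ · ♝ ♛ ♚ ♝ ♞ ♜
♟ ♟ ♟ ♟ ♟ ♟ ♟ ♟
♞ · · · · · · ·
· · · · · · · ·
· · · · · · · ·
· · · · · · ♙ ·
♙ ♙ ♙ ♙ ♙ ♙ · ♙
♖ ♘ ♗ ♕ ♔ ♗ ♘ ♖


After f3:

♜ · ♝ ♛ ♚ ♝ ♞ ♜
♟ ♟ ♟ ♟ ♟ ♟ ♟ ♟
♞ · · · · · · ·
· · · · · · · ·
· · · · · · · ·
· · · · · ♙ ♙ ·
♙ ♙ ♙ ♙ ♙ · · ♙
♖ ♘ ♗ ♕ ♔ ♗ ♘ ♖


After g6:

♜ · ♝ ♛ ♚ ♝ ♞ ♜
♟ ♟ ♟ ♟ ♟ ♟ · ♟
♞ · · · · · ♟ ·
· · · · · · · ·
· · · · · · · ·
· · · · · ♙ ♙ ·
♙ ♙ ♙ ♙ ♙ · · ♙
♖ ♘ ♗ ♕ ♔ ♗ ♘ ♖


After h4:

♜ · ♝ ♛ ♚ ♝ ♞ ♜
♟ ♟ ♟ ♟ ♟ ♟ · ♟
♞ · · · · · ♟ ·
· · · · · · · ·
· · · · · · · ♙
· · · · · ♙ ♙ ·
♙ ♙ ♙ ♙ ♙ · · ·
♖ ♘ ♗ ♕ ♔ ♗ ♘ ♖


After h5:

♜ · ♝ ♛ ♚ ♝ ♞ ♜
♟ ♟ ♟ ♟ ♟ ♟ · ·
♞ · · · · · ♟ ·
· · · · · · · ♟
· · · · · · · ♙
· · · · · ♙ ♙ ·
♙ ♙ ♙ ♙ ♙ · · ·
♖ ♘ ♗ ♕ ♔ ♗ ♘ ♖


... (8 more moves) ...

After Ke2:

♜ · ♝ ♛ ♚ ♝ ♞ ♜
♟ · · ♟ ♟ ♟ · ·
♞ ♟ · · · · · ·
· · · · · · ♟ ♟
· · ♟ · · · · ♙
· · ♙ · ♙ ♙ ♙ ·
♙ ♙ · ♙ ♔ · · ·
♖ ♘ ♗ ♕ · ♗ ♘ ♖


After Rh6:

♜ · ♝ ♛ ♚ ♝ ♞ ·
♟ · · ♟ ♟ ♟ · ·
♞ ♟ · · · · · ♜
· · · · · · ♟ ♟
· · ♟ · · · · ♙
· · ♙ · ♙ ♙ ♙ ·
♙ ♙ · ♙ ♔ · · ·
♖ ♘ ♗ ♕ · ♗ ♘ ♖



  a b c d e f g h
  ─────────────────
8│♜ · ♝ ♛ ♚ ♝ ♞ ·│8
7│♟ · · ♟ ♟ ♟ · ·│7
6│♞ ♟ · · · · · ♜│6
5│· · · · · · ♟ ♟│5
4│· · ♟ · · · · ♙│4
3│· · ♙ · ♙ ♙ ♙ ·│3
2│♙ ♙ · ♙ ♔ · · ·│2
1│♖ ♘ ♗ ♕ · ♗ ♘ ♖│1
  ─────────────────
  a b c d e f g h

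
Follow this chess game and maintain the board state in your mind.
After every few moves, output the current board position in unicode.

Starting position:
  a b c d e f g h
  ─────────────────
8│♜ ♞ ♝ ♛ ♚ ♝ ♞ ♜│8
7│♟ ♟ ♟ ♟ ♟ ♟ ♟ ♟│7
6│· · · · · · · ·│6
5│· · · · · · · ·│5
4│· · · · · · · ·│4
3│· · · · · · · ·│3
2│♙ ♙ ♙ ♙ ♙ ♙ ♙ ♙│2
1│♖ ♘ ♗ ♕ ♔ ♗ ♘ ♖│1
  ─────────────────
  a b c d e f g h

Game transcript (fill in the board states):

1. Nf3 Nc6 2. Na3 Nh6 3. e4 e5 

  a b c d e f g h
  ─────────────────
8│♜ · ♝ ♛ ♚ ♝ · ♜│8
7│♟ ♟ ♟ ♟ · ♟ ♟ ♟│7
6│· · ♞ · · · · ♞│6
5│· · · · ♟ · · ·│5
4│· · · · ♙ · · ·│4
3│♘ · · · · ♘ · ·│3
2│♙ ♙ ♙ ♙ · ♙ ♙ ♙│2
1│♖ · ♗ ♕ ♔ ♗ · ♖│1
  ─────────────────
  a b c d e f g h

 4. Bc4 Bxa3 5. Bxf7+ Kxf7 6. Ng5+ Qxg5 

  a b c d e f g h
  ─────────────────
8│♜ · ♝ · · · · ♜│8
7│♟ ♟ ♟ ♟ · ♚ ♟ ♟│7
6│· · ♞ · · · · ♞│6
5│· · · · ♟ · ♛ ·│5
4│· · · · ♙ · · ·│4
3│♝ · · · · · · ·│3
2│♙ ♙ ♙ ♙ · ♙ ♙ ♙│2
1│♖ · ♗ ♕ ♔ · · ♖│1
  ─────────────────
  a b c d e f g h

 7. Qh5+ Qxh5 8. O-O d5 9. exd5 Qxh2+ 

  a b c d e f g h
  ─────────────────
8│♜ · ♝ · · · · ♜│8
7│♟ ♟ ♟ · · ♚ ♟ ♟│7
6│· · ♞ · · · · ♞│6
5│· · · ♙ ♟ · · ·│5
4│· · · · · · · ·│4
3│♝ · · · · · · ·│3
2│♙ ♙ ♙ ♙ · ♙ ♙ ♛│2
1│♖ · ♗ · · ♖ ♔ ·│1
  ─────────────────
  a b c d e f g h

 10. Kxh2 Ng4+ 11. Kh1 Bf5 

  a b c d e f g h
  ─────────────────
8│♜ · · · · · · ♜│8
7│♟ ♟ ♟ · · ♚ ♟ ♟│7
6│· · ♞ · · · · ·│6
5│· · · ♙ ♟ ♝ · ·│5
4│· · · · · · ♞ ·│4
3│♝ · · · · · · ·│3
2│♙ ♙ ♙ ♙ · ♙ ♙ ·│2
1│♖ · ♗ · · ♖ · ♔│1
  ─────────────────
  a b c d e f g h


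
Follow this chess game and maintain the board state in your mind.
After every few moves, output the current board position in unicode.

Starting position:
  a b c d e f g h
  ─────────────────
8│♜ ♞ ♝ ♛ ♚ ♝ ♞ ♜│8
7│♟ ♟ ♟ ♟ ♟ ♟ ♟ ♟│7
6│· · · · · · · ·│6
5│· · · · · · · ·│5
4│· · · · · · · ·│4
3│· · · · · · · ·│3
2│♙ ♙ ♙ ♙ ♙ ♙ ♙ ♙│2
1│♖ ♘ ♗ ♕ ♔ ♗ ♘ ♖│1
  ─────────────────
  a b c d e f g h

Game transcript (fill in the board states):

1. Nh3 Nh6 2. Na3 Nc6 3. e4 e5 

  a b c d e f g h
  ─────────────────
8│♜ · ♝ ♛ ♚ ♝ · ♜│8
7│♟ ♟ ♟ ♟ · ♟ ♟ ♟│7
6│· · ♞ · · · · ♞│6
5│· · · · ♟ · · ·│5
4│· · · · ♙ · · ·│4
3│♘ · · · · · · ♘│3
2│♙ ♙ ♙ ♙ · ♙ ♙ ♙│2
1│♖ · ♗ ♕ ♔ ♗ · ♖│1
  ─────────────────
  a b c d e f g h

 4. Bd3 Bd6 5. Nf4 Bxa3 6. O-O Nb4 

  a b c d e f g h
  ─────────────────
8│♜ · ♝ ♛ ♚ · · ♜│8
7│♟ ♟ ♟ ♟ · ♟ ♟ ♟│7
6│· · · · · · · ♞│6
5│· · · · ♟ · · ·│5
4│· ♞ · · ♙ ♘ · ·│4
3│♝ · · ♗ · · · ·│3
2│♙ ♙ ♙ ♙ · ♙ ♙ ♙│2
1│♖ · ♗ ♕ · ♖ ♔ ·│1
  ─────────────────
  a b c d e f g h

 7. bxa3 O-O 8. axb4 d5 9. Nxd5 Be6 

  a b c d e f g h
  ─────────────────
8│♜ · · ♛ · ♜ ♚ ·│8
7│♟ ♟ ♟ · · ♟ ♟ ♟│7
6│· · · · ♝ · · ♞│6
5│· · · ♘ ♟ · · ·│5
4│· ♙ · · ♙ · · ·│4
3│· · · ♗ · · · ·│3
2│♙ · ♙ ♙ · ♙ ♙ ♙│2
1│♖ · ♗ ♕ · ♖ ♔ ·│1
  ─────────────────
  a b c d e f g h

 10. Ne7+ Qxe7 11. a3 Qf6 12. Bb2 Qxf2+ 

  a b c d e f g h
  ─────────────────
8│♜ · · · · ♜ ♚ ·│8
7│♟ ♟ ♟ · · ♟ ♟ ♟│7
6│· · · · ♝ · · ♞│6
5│· · · · ♟ · · ·│5
4│· ♙ · · ♙ · · ·│4
3│♙ · · ♗ · · · ·│3
2│· ♗ ♙ ♙ · ♛ ♙ ♙│2
1│♖ · · ♕ · ♖ ♔ ·│1
  ─────────────────
  a b c d e f g h



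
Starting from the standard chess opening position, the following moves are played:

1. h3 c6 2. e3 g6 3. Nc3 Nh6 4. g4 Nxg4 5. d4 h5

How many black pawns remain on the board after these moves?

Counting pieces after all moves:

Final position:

  a b c d e f g h
  ─────────────────
8│♜ ♞ ♝ ♛ ♚ ♝ · ♜│8
7│♟ ♟ · ♟ ♟ ♟ · ·│7
6│· · ♟ · · · ♟ ·│6
5│· · · · · · · ♟│5
4│· · · ♙ · · ♞ ·│4
3│· · ♘ · ♙ · · ♙│3
2│♙ ♙ ♙ · · ♙ · ·│2
1│♖ · ♗ ♕ ♔ ♗ ♘ ♖│1
  ─────────────────
  a b c d e f g h


8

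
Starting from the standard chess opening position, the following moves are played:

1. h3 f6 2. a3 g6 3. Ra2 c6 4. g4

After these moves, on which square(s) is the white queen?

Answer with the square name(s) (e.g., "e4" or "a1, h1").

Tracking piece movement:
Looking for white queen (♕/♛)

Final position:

  a b c d e f g h
  ─────────────────
8│♜ ♞ ♝ ♛ ♚ ♝ ♞ ♜│8
7│♟ ♟ · ♟ ♟ · · ♟│7
6│· · ♟ · · ♟ ♟ ·│6
5│· · · · · · · ·│5
4│· · · · · · ♙ ·│4
3│♙ · · · · · · ♙│3
2│♖ ♙ ♙ ♙ ♙ ♙ · ·│2
1│· ♘ ♗ ♕ ♔ ♗ ♘ ♖│1
  ─────────────────
  a b c d e f g h


d1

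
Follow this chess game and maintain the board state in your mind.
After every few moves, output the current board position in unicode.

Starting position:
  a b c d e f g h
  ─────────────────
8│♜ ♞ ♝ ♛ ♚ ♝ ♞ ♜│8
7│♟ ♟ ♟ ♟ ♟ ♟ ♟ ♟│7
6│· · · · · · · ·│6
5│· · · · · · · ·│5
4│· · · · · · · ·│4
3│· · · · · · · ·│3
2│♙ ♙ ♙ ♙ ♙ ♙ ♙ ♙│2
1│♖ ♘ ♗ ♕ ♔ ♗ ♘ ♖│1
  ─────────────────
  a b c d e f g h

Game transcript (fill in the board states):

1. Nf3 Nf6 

  a b c d e f g h
  ─────────────────
8│♜ ♞ ♝ ♛ ♚ ♝ · ♜│8
7│♟ ♟ ♟ ♟ ♟ ♟ ♟ ♟│7
6│· · · · · ♞ · ·│6
5│· · · · · · · ·│5
4│· · · · · · · ·│4
3│· · · · · ♘ · ·│3
2│♙ ♙ ♙ ♙ ♙ ♙ ♙ ♙│2
1│♖ ♘ ♗ ♕ ♔ ♗ · ♖│1
  ─────────────────
  a b c d e f g h

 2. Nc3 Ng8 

  a b c d e f g h
  ─────────────────
8│♜ ♞ ♝ ♛ ♚ ♝ ♞ ♜│8
7│♟ ♟ ♟ ♟ ♟ ♟ ♟ ♟│7
6│· · · · · · · ·│6
5│· · · · · · · ·│5
4│· · · · · · · ·│4
3│· · ♘ · · ♘ · ·│3
2│♙ ♙ ♙ ♙ ♙ ♙ ♙ ♙│2
1│♖ · ♗ ♕ ♔ ♗ · ♖│1
  ─────────────────
  a b c d e f g h

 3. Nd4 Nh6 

  a b c d e f g h
  ─────────────────
8│♜ ♞ ♝ ♛ ♚ ♝ · ♜│8
7│♟ ♟ ♟ ♟ ♟ ♟ ♟ ♟│7
6│· · · · · · · ♞│6
5│· · · · · · · ·│5
4│· · · ♘ · · · ·│4
3│· · ♘ · · · · ·│3
2│♙ ♙ ♙ ♙ ♙ ♙ ♙ ♙│2
1│♖ · ♗ ♕ ♔ ♗ · ♖│1
  ─────────────────
  a b c d e f g h

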